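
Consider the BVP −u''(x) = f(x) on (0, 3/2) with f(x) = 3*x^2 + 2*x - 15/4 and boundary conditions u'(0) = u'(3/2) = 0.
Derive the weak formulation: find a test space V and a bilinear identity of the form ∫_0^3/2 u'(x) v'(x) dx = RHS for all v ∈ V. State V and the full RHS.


V = H^1(0, 3/2) (no boundary constraint on v; u is determined up to an additive constant); weak form: ∫_0^3/2 u'v' dx = ∫_0^3/2 (3*x^2 + 2*x - 15/4) v dx for all v ∈ V.

Multiply both sides by a test function v and integrate from 0 to 3/2:
  ∫_0^3/2 −u''(x) v(x) dx = ∫_0^3/2 f(x) v(x) dx.
Integrate the LHS by parts once:
  ∫_0^3/2 −u'' v dx = −[u'(x) v(x)]_0^3/2 + ∫_0^3/2 u'(x) v'(x) dx.
Thus ∫_0^3/2 u'(x) v'(x) dx = ∫_0^3/2 f(x) v(x) dx + [u'(x) v(x)]_0^3/2.
Choose V so that boundary terms are either known or forced to vanish.
u has homogeneous Neumann: u'(0) = u'(3/2) = 0. So [u' v]_0^3/2 = 0·v(3/2) − 0·v(0) = 0 for any v; take V = H^1(0, 3/2).
Weak formulation: find u (satisfying any essential BC) such that ∫_0^3/2 u'(x) v'(x) dx = ∫_0^3/2 f v dx for all v ∈ V (homogeneous Neumann, so boundary terms vanish).
Substituting f(x) = 3*x^2 + 2*x - 15/4, the right-hand side is ∫_0^3/2 (3*x^2 + 2*x - 15/4) v dx.
Compatibility check (pure Neumann): taking v ≡ 1 ∈ V gives 0 = ∫_0^3/2 f dx + (0) − (0), i.e. ∫_0^3/2 f dx must equal u'(0) − u'(3/2) = 0. Indeed ∫_0^3/2 (3*x^2 + 2*x - 15/4) dx = 0, so the data are compatible. The solution is then unique only up to an additive constant (fix it e.g. by requiring ∫_0^3/2 u dx = 0).


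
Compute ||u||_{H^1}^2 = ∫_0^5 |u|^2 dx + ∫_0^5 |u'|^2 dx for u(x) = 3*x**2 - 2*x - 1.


||u||_{H^1}^2 = 14825/3

The H^1 norm (squared) on an interval (0, L) is
  ||u||_{H^1}^2 = ∫_0^L u(x)^2 dx + ∫_0^L u'(x)^2 dx.
Compute u'(x) = 6*x - 2.
Then u(x)^2 = 9*x**4 - 12*x**3 - 2*x**2 + 4*x + 1 and u'(x)^2 = 36*x**2 - 24*x + 4.
Integrate each monomial from 0 to 5 using ∫_0^5 c·x^n dx = c·5^(n+1)/(n+1):
  ∫_0^5 u(x)^2 dx = ∫_0^5 (9*x^4 - 12*x^3 - 2*x^2 + 4*x + 1) dx. Term by term:
    ∫_0^5 9*x^4 dx = 5625;  ∫_0^5 -12*x^3 dx = -1875;  ∫_0^5 -2*x^2 dx = -250/3;
    ∫_0^5 4*x dx = 50;  ∫_0^5 1 dx = 5.
  Sum: 5625 − 1875 − 250/3 + 50 + 5 = 11165/3.
  ∫_0^5 u'(x)^2 dx = ∫_0^5 (36*x^2 - 24*x + 4) dx. Term by term:
    ∫_0^5 36*x^2 dx = 1500;  ∫_0^5 -24*x dx = -300;  ∫_0^5 4 dx = 20.
  Sum: 1500 − 300 + 20 = 1220.
Adding: ||u||_{H^1}^2 = 11165/3 + 1220 = 14825/3.


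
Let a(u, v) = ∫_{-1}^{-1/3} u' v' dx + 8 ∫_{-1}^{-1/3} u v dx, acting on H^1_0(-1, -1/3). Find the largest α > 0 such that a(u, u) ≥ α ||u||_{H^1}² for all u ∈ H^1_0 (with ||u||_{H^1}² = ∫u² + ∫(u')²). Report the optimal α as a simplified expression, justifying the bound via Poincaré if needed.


α = 1

Coercivity of a(·,·) on H^1_0(-1, -1/3) means a(u, u) ≥ α ||u||_{H^1}² for every u ∈ H^1_0.
The interval has length L = 2/3, and Poincaré/coercivity depend only on L. Here a(u, u) = ∫(u')² + (8)·∫u².
Here c = 8 ≥ 1, so a(u,u) = ∫(u')² + c∫u² ≥ ∫(u')² + ∫u² = ||u||_{H^1}², i.e. α = 1 works. No larger α is possible: a(u,u) ≥ α||u||_{H^1}² means (1−α)∫(u')² ≥ (α−c)∫u², and for the modes u_n = sin(nπ(x−x₀)/L) (x₀ the left endpoint) one has ∫u_n²/∫(u_n')² = (L/(nπ))² → 0, so a(u_n,u_n)/||u_n||_{H^1}² → 1. Hence the optimal constant is α = 1.
Therefore α = 1.


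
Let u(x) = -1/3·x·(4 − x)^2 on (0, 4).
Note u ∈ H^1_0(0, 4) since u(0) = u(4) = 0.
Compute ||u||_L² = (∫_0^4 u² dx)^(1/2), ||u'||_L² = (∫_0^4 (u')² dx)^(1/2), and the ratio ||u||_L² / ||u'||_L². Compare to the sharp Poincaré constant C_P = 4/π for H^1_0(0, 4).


||u||_L² / ||u'||_L² = 2*sqrt(14)/7 < C_P = 4/π.

u(x) = -1/3·x·(4 − x)^2, so u'(x) = (4 - 3*x)*(x - 4)/3.
u(x) = -1/3·x·(4 − x)^2 vanishes at x = 0 and x = 4, so u ∈ H^1_0(0, 4). Differentiate via the product rule and integrate the resulting polynomials term by term.
  ∫_0^4 u² dx = ∫_0^4 (x^6/9 - 16*x^5/9 + 32*x^4/3 - 256*x^3/9 + 256*x^2/9) dx. Term by term:
    ∫_0^4 x^6/9 dx = 16384/63;  ∫_0^4 -16*x^5/9 dx = -32768/27;  ∫_0^4 32*x^4/3 dx = 32768/15;
    ∫_0^4 -256*x^3/9 dx = -16384/9;  ∫_0^4 256*x^2/9 dx = 16384/27.
  Sum: 16384/63 − 32768/27 + 32768/15 − 16384/9 + 16384/27 = 16384/945.
  ∫_0^4 (u')² dx = ∫_0^4 (x^4 - 32*x^3/3 + 352*x^2/9 - 512*x/9 + 256/9) dx. Term by term:
    ∫_0^4 x^4 dx = 1024/5;  ∫_0^4 -32*x^3/3 dx = -2048/3;  ∫_0^4 352*x^2/9 dx = 22528/27;
    ∫_0^4 -512*x/9 dx = -4096/9;  ∫_0^4 256/9 dx = 1024/9.
  Sum: 1024/5 − 2048/3 + 22528/27 − 4096/9 + 1024/9 = 2048/135.
∫_0^4 u² dx = 16384/945, so ||u||_L² = 128*sqrt(105)/315.
∫_0^4 (u')² dx = 2048/135, so ||u'||_L² = 32*sqrt(30)/45.
Ratio ||u||_L² / ||u'||_L² = 2*sqrt(14)/7.
Sharp Poincaré constant on H^1_0(0, 4) is C_P = L/π = 4/π, achieved by sin(π/4·x).
A polynomial bump cannot attain the sharp Poincaré constant (only the first sine eigenfunction does), so the ratio is strictly less than C_P, consistent with ||u||_L² ≤ C_P ||u'||_L².


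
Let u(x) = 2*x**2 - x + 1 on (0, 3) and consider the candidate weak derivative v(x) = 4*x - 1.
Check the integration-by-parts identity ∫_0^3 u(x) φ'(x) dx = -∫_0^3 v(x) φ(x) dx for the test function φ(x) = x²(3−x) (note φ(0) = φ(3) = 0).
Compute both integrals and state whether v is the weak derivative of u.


LHS = -837/20, RHS = -837/20. Yes, v = u' weakly.

u(x) = 2*x**2 - x + 1, classical derivative u'(x) = 4*x - 1.
φ(x) = x²(3−x), so φ'(x) = 3*x*(2 - x).
Note φ(0) = φ(3) = 0, so the boundary term u·φ vanishes.
LHS = ∫_0^3 u(x) φ'(x) dx = ∫_0^3 (-6*x^4 + 15*x^3 - 9*x^2 + 6*x) dx. Term by term:
  ∫_0^3 -6*x^4 dx = -1458/5;  ∫_0^3 15*x^3 dx = 1215/4;  ∫_0^3 -9*x^2 dx = -81;
  ∫_0^3 6*x dx = 27.
Sum: -1458/5 + 1215/4 − 81 + 27 = -837/20.
So LHS = -837/20.
∫_0^3 v(x) φ(x) dx = ∫_0^3 (-4*x^4 + 13*x^3 - 3*x^2) dx. Term by term:
  ∫_0^3 -4*x^4 dx = -972/5;  ∫_0^3 13*x^3 dx = 1053/4;  ∫_0^3 -3*x^2 dx = -27.
Sum: -972/5 + 1053/4 − 27 = 837/20.
So RHS = -∫_0^3 v(x) φ(x) dx = -837/20.
LHS = RHS, so the identity holds for this test φ.
Moreover u is smooth here and v(x) = u'(x) = 4*x - 1 pointwise, so the identity holds for every test function. Hence v is the weak derivative of u.


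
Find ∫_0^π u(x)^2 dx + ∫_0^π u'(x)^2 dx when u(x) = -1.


||u||_{H^1(0,π)}^2 = π

u'(x) = 0.
Expand u² and (u')² and integrate term by term on (0, π), using: for integers n ≥ 1, ∫_0^π sin²(nx) dx = ∫_0^π cos²(nx) dx = π/2; for n ≠ n', ∫_0^π sin(nx)sin(n'x) dx = ∫_0^π cos(nx)cos(n'x) dx = 0; and by product-to-sum, ∫_0^π sin(nx)cos(n'x) dx = ½∫_0^π [sin((n+n')x) + sin((n−n')x)] dx, which is 0 when n+n' is even and 2n/(n²−n'²) when n+n' is odd (it need not vanish on (0, π)). For the constant mode: ∫_0^π 1 dx = π, ∫_0^π cos(nx) dx = 0, ∫_0^π sin(nx) dx = (1−(−1)^n)/n.
  u² squared terms: (-1)²·∫1 dx = 1·π = π.
  So ∫_0^π u² dx = π.
  u' ≡ 0, so ∫_0^π (u')² dx = 0.
||u||_{H^1}^2 = (π) + (0) = π.


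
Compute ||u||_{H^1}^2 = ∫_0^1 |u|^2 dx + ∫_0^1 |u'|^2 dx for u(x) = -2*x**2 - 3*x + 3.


||u||_{H^1}^2 = 437/15

The H^1 norm (squared) on an interval (0, L) is
  ||u||_{H^1}^2 = ∫_0^L u(x)^2 dx + ∫_0^L u'(x)^2 dx.
Compute u'(x) = -4*x - 3.
Then u(x)^2 = 4*x**4 + 12*x**3 - 3*x**2 - 18*x + 9 and u'(x)^2 = 16*x**2 + 24*x + 9.
Integrate each monomial from 0 to 1 using ∫_0^1 c·x^n dx = c·1^(n+1)/(n+1):
  ∫_0^1 u(x)^2 dx = ∫_0^1 (4*x^4 + 12*x^3 - 3*x^2 - 18*x + 9) dx. Term by term:
    ∫_0^1 4*x^4 dx = 4/5;  ∫_0^1 12*x^3 dx = 3;  ∫_0^1 -3*x^2 dx = -1;
    ∫_0^1 -18*x dx = -9;  ∫_0^1 9 dx = 9.
  Sum: 4/5 + 3 − 1 − 9 + 9 = 14/5.
  ∫_0^1 u'(x)^2 dx = ∫_0^1 (16*x^2 + 24*x + 9) dx. Term by term:
    ∫_0^1 16*x^2 dx = 16/3;  ∫_0^1 24*x dx = 12;  ∫_0^1 9 dx = 9.
  Sum: 16/3 + 12 + 9 = 79/3.
Adding: ||u||_{H^1}^2 = 14/5 + 79/3 = 437/15.


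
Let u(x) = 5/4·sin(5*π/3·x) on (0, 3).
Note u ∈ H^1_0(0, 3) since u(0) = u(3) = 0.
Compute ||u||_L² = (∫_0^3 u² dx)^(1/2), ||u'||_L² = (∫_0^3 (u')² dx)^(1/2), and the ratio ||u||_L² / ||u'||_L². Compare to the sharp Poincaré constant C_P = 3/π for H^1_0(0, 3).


||u||_L² / ||u'||_L² = 3/(5*π) < C_P = 3/π.

u(x) = 5/4·sin(5*π/3·x), so u'(x) = 25*π*cos(5*π*x/3)/12.
Writing u(x) = A·sin(kπx/L) with A = 5/4 and k = 5, use ∫_0^L sin²(kπx/L) dx = L/2 and ∫_0^L cos²(kπx/L) dx = L/2.
u² = 25/16·sin²(5*π/3·x) and (u')² = 625*π^2/144·cos²(5*π/3·x), and each of sin², cos² integrates to L/2 = 3/2 over (0, 3).
∫_0^3 u² dx = 75/32, so ||u||_L² = 5*sqrt(6)/8.
∫_0^3 (u')² dx = 625*π^2/96, so ||u'||_L² = 25*sqrt(6)*π/24.
Ratio ||u||_L² / ||u'||_L² = 3/(5*π).
Sharp Poincaré constant on H^1_0(0, 3) is C_P = L/π = 3/π, achieved by sin(π/3·x).
This is the k = 5 harmonic; the ratio L/(kπ) is strictly less than C_P = L/π, consistent with the sharp inequality ||u||_L² ≤ C_P ||u'||_L².


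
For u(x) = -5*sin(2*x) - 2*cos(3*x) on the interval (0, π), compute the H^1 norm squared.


||u||_{H^1(0,π)}^2 = -160 + 165*π/2

u'(x) = 6*sin(3*x) - 10*cos(2*x).
Expand u² and (u')² and integrate term by term on (0, π), using: for integers n ≥ 1, ∫_0^π sin²(nx) dx = ∫_0^π cos²(nx) dx = π/2; for n ≠ n', ∫_0^π sin(nx)sin(n'x) dx = ∫_0^π cos(nx)cos(n'x) dx = 0; and by product-to-sum, ∫_0^π sin(nx)cos(n'x) dx = ½∫_0^π [sin((n+n')x) + sin((n−n')x)] dx, which is 0 when n+n' is even and 2n/(n²−n'²) when n+n' is odd (it need not vanish on (0, π)).
  u² squared terms: (-5)²·∫sin(2x)² dx = 25·π/2 = 25*π/2;  (-2)²·∫cos(3x)² dx = 4·π/2 = 2*π.
  u² cross terms: 2·(-5)·(-2)·∫sin(2x)·cos(3x) dx = 20·(-4/5) = -16.
  So ∫_0^π u² dx = 25*π/2 + 2*π − 16 = -16 + 29*π/2.
  (u')² squared terms: (-10)²·∫cos(2x)² dx = 100·π/2 = 50*π;  (6)²·∫sin(3x)² dx = 36·π/2 = 18*π.
  (u')² cross terms: 2·(-10)·(6)·∫cos(2x)·sin(3x) dx = -120·(6/5) = -144.
  So ∫_0^π (u')² dx = 50*π + 18*π − 144 = -144 + 68*π.
||u||_{H^1}^2 = (-16 + 29*π/2) + (-144 + 68*π) = -160 + 165*π/2.


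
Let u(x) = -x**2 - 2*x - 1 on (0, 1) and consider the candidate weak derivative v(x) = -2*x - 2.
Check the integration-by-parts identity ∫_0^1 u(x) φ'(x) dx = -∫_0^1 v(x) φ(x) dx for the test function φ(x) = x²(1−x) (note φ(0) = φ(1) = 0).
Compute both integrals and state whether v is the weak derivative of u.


LHS = 4/15, RHS = 4/15. Yes, v = u' weakly.

u(x) = -x**2 - 2*x - 1, classical derivative u'(x) = -2*x - 2.
φ(x) = x²(1−x), so φ'(x) = x*(2 - 3*x).
Note φ(0) = φ(1) = 0, so the boundary term u·φ vanishes.
LHS = ∫_0^1 u(x) φ'(x) dx = ∫_0^1 (3*x^4 + 4*x^3 - x^2 - 2*x) dx. Term by term:
  ∫_0^1 3*x^4 dx = 3/5;  ∫_0^1 4*x^3 dx = 1;  ∫_0^1 -x^2 dx = -1/3;
  ∫_0^1 -2*x dx = -1.
Sum: 3/5 + 1 − 1/3 − 1 = 4/15.
So LHS = 4/15.
∫_0^1 v(x) φ(x) dx = ∫_0^1 (2*x^4 - 2*x^2) dx. Term by term:
  ∫_0^1 2*x^4 dx = 2/5;  ∫_0^1 -2*x^2 dx = -2/3.
Sum: 2/5 − 2/3 = -4/15.
So RHS = -∫_0^1 v(x) φ(x) dx = 4/15.
LHS = RHS, so the identity holds for this test φ.
Moreover u is smooth here and v(x) = u'(x) = -2*x - 2 pointwise, so the identity holds for every test function. Hence v is the weak derivative of u.


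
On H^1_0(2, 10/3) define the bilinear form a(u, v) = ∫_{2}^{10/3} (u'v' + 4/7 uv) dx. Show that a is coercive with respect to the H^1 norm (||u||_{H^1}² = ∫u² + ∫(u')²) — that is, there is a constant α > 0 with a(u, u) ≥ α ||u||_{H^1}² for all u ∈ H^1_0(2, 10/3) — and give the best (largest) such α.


α = (64 + 63*π^2)/(7*(16 + 9*π^2))

Coercivity of a(·,·) on H^1_0(2, 10/3) means a(u, u) ≥ α ||u||_{H^1}² for every u ∈ H^1_0.
The interval has length L = 4/3, and Poincaré/coercivity depend only on L. Here a(u, u) = ∫(u')² + (4/7)·∫u².
Here 0 < c = 4/7 < 1. The condition a(u,u) ≥ α||u||_{H^1}² reads (1−α)∫(u')² ≥ (α−c)∫u². Any admissible α is ≤ 1 (rapidly oscillating u have ∫u²/∫(u')² → 0), and α = 1 would force 0 ≥ (1−c)∫u², impossible since c < 1; so 1−α > 0. By the sharp Poincaré inequality on H^1_0 of an interval of length L, ∫(u')² ≥ (π/L)²∫u² with equality for the first sine mode sin(π(x−x₀)/L) (x₀ the left endpoint), so the inequality holds for all u iff (1−α)(π/L)² ≥ α − c, i.e. α ≤ ((π/L)² + c)/((π/L)² + 1) = (1 + c(L/π)²)/(1 + (L/π)²). With (π/L)² = 9*π^2/16 and c = 4/7, the largest admissible constant is α = ((π/L)² + c)/((π/L)² + 1).
Simplifying, α = (64 + 63*π^2)/(7*(16 + 9*π^2)).


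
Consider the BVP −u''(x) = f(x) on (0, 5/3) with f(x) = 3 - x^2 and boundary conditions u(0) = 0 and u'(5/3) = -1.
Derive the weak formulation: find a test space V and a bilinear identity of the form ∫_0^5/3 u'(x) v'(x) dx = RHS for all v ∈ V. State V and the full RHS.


V = {v ∈ H^1(0, 5/3) : v(0) = 0} (test functions vanish at x = 0 where u is specified); weak form: ∫_0^5/3 u'v' dx = ∫_0^5/3 (3 - x^2) v dx − v(5/3) for all v ∈ V.

Multiply both sides by a test function v and integrate from 0 to 5/3:
  ∫_0^5/3 −u''(x) v(x) dx = ∫_0^5/3 f(x) v(x) dx.
Integrate the LHS by parts once:
  ∫_0^5/3 −u'' v dx = −[u'(x) v(x)]_0^5/3 + ∫_0^5/3 u'(x) v'(x) dx.
Thus ∫_0^5/3 u'(x) v'(x) dx = ∫_0^5/3 f(x) v(x) dx + [u'(x) v(x)]_0^5/3.
Choose V so that boundary terms are either known or forced to vanish.
Mixed BC: u(0) = 0 (Dirichlet) and u'(5/3) = -1 (Neumann). Define V = {v ∈ H^1(0, 5/3) : v(0) = 0}. Then [u' v]_0^5/3 = u'(5/3)·v(5/3) − u'(0)·0 = − v(5/3).
Weak formulation: find u (satisfying any essential BC) such that ∫_0^5/3 u'(x) v'(x) dx = ∫_0^5/3 f v dx − v(5/3) for all v ∈ V (Dirichlet at 0 absorbed into V; Neumann datum at x = 5/3 contributes the boundary term).
Substituting f(x) = 3 - x^2, the right-hand side is ∫_0^5/3 (3 - x^2) v dx − v(5/3).


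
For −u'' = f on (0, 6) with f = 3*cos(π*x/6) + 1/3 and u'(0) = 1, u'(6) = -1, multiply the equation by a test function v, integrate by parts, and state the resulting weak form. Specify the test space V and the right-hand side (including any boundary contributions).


V = H^1(0, 6) (v unrestricted at boundary; u is determined up to an additive constant); weak form: ∫_0^6 u'v' dx = ∫_0^6 (3*cos(π*x/6) + 1/3) v dx − v(6) − v(0) for all v ∈ V.

Multiply both sides by a test function v and integrate from 0 to 6:
  ∫_0^6 −u''(x) v(x) dx = ∫_0^6 f(x) v(x) dx.
Integrate the LHS by parts once:
  ∫_0^6 −u'' v dx = −[u'(x) v(x)]_0^6 + ∫_0^6 u'(x) v'(x) dx.
Thus ∫_0^6 u'(x) v'(x) dx = ∫_0^6 f(x) v(x) dx + [u'(x) v(x)]_0^6.
Choose V so that boundary terms are either known or forced to vanish.
u has inhomogeneous Neumann u'(0) = 1, u'(6) = -1. [u' v]_0^6 = (-1)·v(6) − (1)·v(0) = − v(6) − v(0). Take V = H^1(0, 6); boundary term becomes part of RHS.
Weak formulation: find u (satisfying any essential BC) such that ∫_0^6 u'(x) v'(x) dx = ∫_0^6 f v dx − v(6) − v(0) for all v ∈ V (Neumann data are natural BCs: they enter the RHS as boundary terms).
Substituting f(x) = 3*cos(π*x/6) + 1/3, the right-hand side is ∫_0^6 (3*cos(π*x/6) + 1/3) v dx − v(6) − v(0).
Compatibility check (pure Neumann): taking v ≡ 1 ∈ V gives 0 = ∫_0^6 f dx + (-1) − (1), i.e. ∫_0^6 f dx must equal u'(0) − u'(6) = 2. Indeed ∫_0^6 (3*cos(π*x/6) + 1/3) dx = 2, so the data are compatible. The solution is then unique only up to an additive constant (fix it e.g. by requiring ∫_0^6 u dx = 0).


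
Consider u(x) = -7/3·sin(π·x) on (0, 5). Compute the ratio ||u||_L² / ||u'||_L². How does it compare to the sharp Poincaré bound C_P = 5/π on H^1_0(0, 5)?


||u||_L² / ||u'||_L² = 1/π < C_P = 5/π.

u(x) = -7/3·sin(π·x), so u'(x) = -7*π*cos(π*x)/3.
Writing u(x) = A·sin(kπx/L) with A = -7/3 and k = 5, use ∫_0^L sin²(kπx/L) dx = L/2 and ∫_0^L cos²(kπx/L) dx = L/2.
u² = 49/9·sin²(π·x) and (u')² = 49*π^2/9·cos²(π·x), and each of sin², cos² integrates to L/2 = 5/2 over (0, 5).
∫_0^5 u² dx = 245/18, so ||u||_L² = 7*sqrt(10)/6.
∫_0^5 (u')² dx = 245*π^2/18, so ||u'||_L² = 7*sqrt(10)*π/6.
Ratio ||u||_L² / ||u'||_L² = 1/π.
Sharp Poincaré constant on H^1_0(0, 5) is C_P = L/π = 5/π, achieved by sin(π/5·x).
This is the k = 5 harmonic; the ratio L/(kπ) is strictly less than C_P = L/π, consistent with the sharp inequality ||u||_L² ≤ C_P ||u'||_L².


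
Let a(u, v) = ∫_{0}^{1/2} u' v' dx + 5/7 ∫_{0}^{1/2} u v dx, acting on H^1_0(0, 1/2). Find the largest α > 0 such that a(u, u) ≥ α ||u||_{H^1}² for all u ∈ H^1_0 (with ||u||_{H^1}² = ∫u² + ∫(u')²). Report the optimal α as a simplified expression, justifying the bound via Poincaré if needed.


α = (5 + 28*π^2)/(7*(1 + 4*π^2))

Coercivity of a(·,·) on H^1_0(0, 1/2) means a(u, u) ≥ α ||u||_{H^1}² for every u ∈ H^1_0.
The interval has length L = 1/2, and Poincaré/coercivity depend only on L. Here a(u, u) = ∫(u')² + (5/7)·∫u².
Here 0 < c = 5/7 < 1. The condition a(u,u) ≥ α||u||_{H^1}² reads (1−α)∫(u')² ≥ (α−c)∫u². Any admissible α is ≤ 1 (rapidly oscillating u have ∫u²/∫(u')² → 0), and α = 1 would force 0 ≥ (1−c)∫u², impossible since c < 1; so 1−α > 0. By the sharp Poincaré inequality on H^1_0 of an interval of length L, ∫(u')² ≥ (π/L)²∫u² with equality for the first sine mode sin(π(x−x₀)/L) (x₀ the left endpoint), so the inequality holds for all u iff (1−α)(π/L)² ≥ α − c, i.e. α ≤ ((π/L)² + c)/((π/L)² + 1) = (1 + c(L/π)²)/(1 + (L/π)²). With (π/L)² = 4*π^2 and c = 5/7, the largest admissible constant is α = ((π/L)² + c)/((π/L)² + 1).
Simplifying, α = (5 + 28*π^2)/(7*(1 + 4*π^2)).


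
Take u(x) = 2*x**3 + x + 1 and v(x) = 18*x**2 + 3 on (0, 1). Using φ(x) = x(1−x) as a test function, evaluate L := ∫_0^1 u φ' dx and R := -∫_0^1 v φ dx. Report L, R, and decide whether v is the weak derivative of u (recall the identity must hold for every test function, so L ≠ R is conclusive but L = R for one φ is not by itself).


LHS = -7/15, RHS = -7/5. No, v is not the weak derivative of u.

u(x) = 2*x**3 + x + 1, classical derivative u'(x) = 6*x**2 + 1.
φ(x) = x(1−x), so φ'(x) = 1 - 2*x.
Note φ(0) = φ(1) = 0, so the boundary term u·φ vanishes.
LHS = ∫_0^1 u(x) φ'(x) dx = ∫_0^1 (-4*x^4 + 2*x^3 - 2*x^2 - x + 1) dx. Term by term:
  ∫_0^1 -4*x^4 dx = -4/5;  ∫_0^1 2*x^3 dx = 1/2;  ∫_0^1 -2*x^2 dx = -2/3;
  ∫_0^1 -x dx = -1/2;  ∫_0^1 1 dx = 1.
Sum: -4/5 + 1/2 − 2/3 − 1/2 + 1 = -7/15.
So LHS = -7/15.
∫_0^1 v(x) φ(x) dx = ∫_0^1 (-18*x^4 + 18*x^3 - 3*x^2 + 3*x) dx. Term by term:
  ∫_0^1 -18*x^4 dx = -18/5;  ∫_0^1 18*x^3 dx = 9/2;  ∫_0^1 -3*x^2 dx = -1;
  ∫_0^1 3*x dx = 3/2.
Sum: -18/5 + 9/2 − 1 + 3/2 = 7/5.
So RHS = -∫_0^1 v(x) φ(x) dx = -7/5.
LHS − RHS = 14/15 ≠ 0, so the identity fails.
(For a valid weak derivative the identity must hold for EVERY test function, in particular this one. The failure shows v is NOT the weak derivative of u.)
Correct weak derivative would be u'(x) = 6*x**2 + 1.


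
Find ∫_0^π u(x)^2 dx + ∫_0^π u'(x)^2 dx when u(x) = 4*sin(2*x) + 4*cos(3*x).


||u||_{H^1(0,π)}^2 = -256 + 120*π

u'(x) = -12*sin(3*x) + 8*cos(2*x).
Expand u² and (u')² and integrate term by term on (0, π), using: for integers n ≥ 1, ∫_0^π sin²(nx) dx = ∫_0^π cos²(nx) dx = π/2; for n ≠ n', ∫_0^π sin(nx)sin(n'x) dx = ∫_0^π cos(nx)cos(n'x) dx = 0; and by product-to-sum, ∫_0^π sin(nx)cos(n'x) dx = ½∫_0^π [sin((n+n')x) + sin((n−n')x)] dx, which is 0 when n+n' is even and 2n/(n²−n'²) when n+n' is odd (it need not vanish on (0, π)).
  u² squared terms: (4)²·∫cos(3x)² dx = 16·π/2 = 8*π;  (4)²·∫sin(2x)² dx = 16·π/2 = 8*π.
  u² cross terms: 2·(4)·(4)·∫cos(3x)·sin(2x) dx = 32·(-4/5) = -128/5.
  So ∫_0^π u² dx = 8*π + 8*π − 128/5 = -128/5 + 16*π.
  (u')² squared terms: (-12)²·∫sin(3x)² dx = 144·π/2 = 72*π;  (8)²·∫cos(2x)² dx = 64·π/2 = 32*π.
  (u')² cross terms: 2·(-12)·(8)·∫sin(3x)·cos(2x) dx = -192·(6/5) = -1152/5.
  So ∫_0^π (u')² dx = 72*π + 32*π − 1152/5 = -1152/5 + 104*π.
||u||_{H^1}^2 = (-128/5 + 16*π) + (-1152/5 + 104*π) = -256 + 120*π.


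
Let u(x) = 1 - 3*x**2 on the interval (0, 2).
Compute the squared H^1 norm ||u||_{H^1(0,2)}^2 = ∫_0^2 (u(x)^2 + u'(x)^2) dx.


||u||_{H^1}^2 = 698/5

The H^1 norm (squared) on an interval (0, L) is
  ||u||_{H^1}^2 = ∫_0^L u(x)^2 dx + ∫_0^L u'(x)^2 dx.
Compute u'(x) = -6*x.
Then u(x)^2 = 9*x**4 - 6*x**2 + 1 and u'(x)^2 = 36*x**2.
Integrate each monomial from 0 to 2 using ∫_0^2 c·x^n dx = c·2^(n+1)/(n+1):
  ∫_0^2 u(x)^2 dx = ∫_0^2 (9*x^4 - 6*x^2 + 1) dx. Term by term:
    ∫_0^2 9*x^4 dx = 288/5;  ∫_0^2 -6*x^2 dx = -16;  ∫_0^2 1 dx = 2.
  Sum: 288/5 − 16 + 2 = 218/5.
  ∫_0^2 u'(x)^2 dx = ∫_0^2 (36*x^2) dx. Term by term:
    ∫_0^2 36*x^2 dx = 96.
Adding: ||u||_{H^1}^2 = 218/5 + 96 = 698/5.


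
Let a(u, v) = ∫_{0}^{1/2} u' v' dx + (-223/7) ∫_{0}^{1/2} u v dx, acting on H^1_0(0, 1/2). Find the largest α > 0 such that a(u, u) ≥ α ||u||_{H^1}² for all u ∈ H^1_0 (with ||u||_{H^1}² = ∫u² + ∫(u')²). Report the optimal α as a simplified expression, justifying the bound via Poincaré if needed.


α = (-223 + 28*π^2)/(7*(1 + 4*π^2))

Coercivity of a(·,·) on H^1_0(0, 1/2) means a(u, u) ≥ α ||u||_{H^1}² for every u ∈ H^1_0.
The interval has length L = 1/2, and Poincaré/coercivity depend only on L. Here a(u, u) = ∫(u')² + (-223/7)·∫u².
Here c = -223/7 < 0 with |c| < (π/L)² = 4*π^2, so coercivity still holds. The condition a(u,u) ≥ α||u||_{H^1}² reads (1−α)∫(u')² ≥ (α−c)∫u². Any admissible α is ≤ 1 (rapidly oscillating u have ∫u²/∫(u')² → 0), and α = 1 would force 0 ≥ (1−c)∫u², impossible since c < 1; so 1−α > 0. By the sharp Poincaré inequality on H^1_0 of an interval of length L, ∫(u')² ≥ (π/L)²∫u² with equality for the first sine mode sin(π(x−x₀)/L) (x₀ the left endpoint), so the inequality holds for all u iff (1−α)(π/L)² ≥ α − c, i.e. α ≤ ((π/L)² + c)/((π/L)² + 1) = (1 + c(L/π)²)/(1 + (L/π)²). (Direct route, valid since c ≤ 0: Poincaré gives c∫u² ≥ c(L/π)²∫(u')², so a(u,u) ≥ (1 + c(L/π)²)∫(u')², while ||u||_{H^1}² ≤ (1 + (L/π)²)∫(u')²; dividing yields the same α.) With (π/L)² = 4*π^2 and c = -223/7, the largest admissible constant is α = ((π/L)² + c)/((π/L)² + 1).
Simplifying, α = (-223 + 28*π^2)/(7*(1 + 4*π^2)).


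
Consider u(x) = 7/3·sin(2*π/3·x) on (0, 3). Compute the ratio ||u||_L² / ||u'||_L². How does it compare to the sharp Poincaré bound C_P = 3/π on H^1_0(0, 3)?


||u||_L² / ||u'||_L² = 3/(2*π) < C_P = 3/π.

u(x) = 7/3·sin(2*π/3·x), so u'(x) = 14*π*cos(2*π*x/3)/9.
Writing u(x) = A·sin(kπx/L) with A = 7/3 and k = 2, use ∫_0^L sin²(kπx/L) dx = L/2 and ∫_0^L cos²(kπx/L) dx = L/2.
u² = 49/9·sin²(2*π/3·x) and (u')² = 196*π^2/81·cos²(2*π/3·x), and each of sin², cos² integrates to L/2 = 3/2 over (0, 3).
∫_0^3 u² dx = 49/6, so ||u||_L² = 7*sqrt(6)/6.
∫_0^3 (u')² dx = 98*π^2/27, so ||u'||_L² = 7*sqrt(6)*π/9.
Ratio ||u||_L² / ||u'||_L² = 3/(2*π).
Sharp Poincaré constant on H^1_0(0, 3) is C_P = L/π = 3/π, achieved by sin(π/3·x).
This is the k = 2 harmonic; the ratio L/(kπ) is strictly less than C_P = L/π, consistent with the sharp inequality ||u||_L² ≤ C_P ||u'||_L².


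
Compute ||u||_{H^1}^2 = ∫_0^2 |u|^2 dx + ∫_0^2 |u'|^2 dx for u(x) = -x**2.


||u||_{H^1}^2 = 256/15

The H^1 norm (squared) on an interval (0, L) is
  ||u||_{H^1}^2 = ∫_0^L u(x)^2 dx + ∫_0^L u'(x)^2 dx.
Compute u'(x) = -2*x.
Then u(x)^2 = x**4 and u'(x)^2 = 4*x**2.
Integrate each monomial from 0 to 2 using ∫_0^2 c·x^n dx = c·2^(n+1)/(n+1):
  ∫_0^2 u(x)^2 dx = ∫_0^2 (x^4) dx. Term by term:
    ∫_0^2 x^4 dx = 32/5.
  ∫_0^2 u'(x)^2 dx = ∫_0^2 (4*x^2) dx. Term by term:
    ∫_0^2 4*x^2 dx = 32/3.
Adding: ||u||_{H^1}^2 = 32/5 + 32/3 = 256/15.


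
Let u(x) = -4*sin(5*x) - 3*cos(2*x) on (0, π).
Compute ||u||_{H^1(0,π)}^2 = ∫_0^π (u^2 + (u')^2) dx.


||u||_{H^1(0,π)}^2 = 400/7 + 461*π/2

u'(x) = 6*sin(2*x) - 20*cos(5*x).
Expand u² and (u')² and integrate term by term on (0, π), using: for integers n ≥ 1, ∫_0^π sin²(nx) dx = ∫_0^π cos²(nx) dx = π/2; for n ≠ n', ∫_0^π sin(nx)sin(n'x) dx = ∫_0^π cos(nx)cos(n'x) dx = 0; and by product-to-sum, ∫_0^π sin(nx)cos(n'x) dx = ½∫_0^π [sin((n+n')x) + sin((n−n')x)] dx, which is 0 when n+n' is even and 2n/(n²−n'²) when n+n' is odd (it need not vanish on (0, π)).
  u² squared terms: (-4)²·∫sin(5x)² dx = 16·π/2 = 8*π;  (-3)²·∫cos(2x)² dx = 9·π/2 = 9*π/2.
  u² cross terms: 2·(-4)·(-3)·∫sin(5x)·cos(2x) dx = 24·(10/21) = 80/7.
  So ∫_0^π u² dx = 8*π + 9*π/2 + 80/7 = 80/7 + 25*π/2.
  (u')² squared terms: (-20)²·∫cos(5x)² dx = 400·π/2 = 200*π;  (6)²·∫sin(2x)² dx = 36·π/2 = 18*π.
  (u')² cross terms: 2·(-20)·(6)·∫cos(5x)·sin(2x) dx = -240·(-4/21) = 320/7.
  So ∫_0^π (u')² dx = 200*π + 18*π + 320/7 = 320/7 + 218*π.
||u||_{H^1}^2 = (80/7 + 25*π/2) + (320/7 + 218*π) = 400/7 + 461*π/2.


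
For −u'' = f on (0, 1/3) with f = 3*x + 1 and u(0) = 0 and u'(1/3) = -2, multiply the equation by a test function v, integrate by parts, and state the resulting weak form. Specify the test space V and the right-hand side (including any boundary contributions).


V = {v ∈ H^1(0, 1/3) : v(0) = 0} (test functions vanish at x = 0 where u is specified); weak form: ∫_0^1/3 u'v' dx = ∫_0^1/3 (3*x + 1) v dx − 2·v(1/3) for all v ∈ V.

Multiply both sides by a test function v and integrate from 0 to 1/3:
  ∫_0^1/3 −u''(x) v(x) dx = ∫_0^1/3 f(x) v(x) dx.
Integrate the LHS by parts once:
  ∫_0^1/3 −u'' v dx = −[u'(x) v(x)]_0^1/3 + ∫_0^1/3 u'(x) v'(x) dx.
Thus ∫_0^1/3 u'(x) v'(x) dx = ∫_0^1/3 f(x) v(x) dx + [u'(x) v(x)]_0^1/3.
Choose V so that boundary terms are either known or forced to vanish.
Mixed BC: u(0) = 0 (Dirichlet) and u'(1/3) = -2 (Neumann). Define V = {v ∈ H^1(0, 1/3) : v(0) = 0}. Then [u' v]_0^1/3 = u'(1/3)·v(1/3) − u'(0)·0 = − 2·v(1/3).
Weak formulation: find u (satisfying any essential BC) such that ∫_0^1/3 u'(x) v'(x) dx = ∫_0^1/3 f v dx − 2·v(1/3) for all v ∈ V (Dirichlet at 0 absorbed into V; Neumann datum at x = 1/3 contributes the boundary term).
Substituting f(x) = 3*x + 1, the right-hand side is ∫_0^1/3 (3*x + 1) v dx − 2·v(1/3).


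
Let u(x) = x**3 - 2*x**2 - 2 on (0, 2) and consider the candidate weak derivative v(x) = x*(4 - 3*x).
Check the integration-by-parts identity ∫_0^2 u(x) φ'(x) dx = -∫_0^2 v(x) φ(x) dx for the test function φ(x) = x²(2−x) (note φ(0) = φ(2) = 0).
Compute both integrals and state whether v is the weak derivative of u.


LHS = 0, RHS = 0. No, v is not the weak derivative of u.

u(x) = x**3 - 2*x**2 - 2, classical derivative u'(x) = 3*x**2 - 4*x.
φ(x) = x²(2−x), so φ'(x) = x*(4 - 3*x).
Note φ(0) = φ(2) = 0, so the boundary term u·φ vanishes.
LHS = ∫_0^2 u(x) φ'(x) dx = ∫_0^2 (-3*x^5 + 10*x^4 - 8*x^3 + 6*x^2 - 8*x) dx. Term by term:
  ∫_0^2 -3*x^5 dx = -32;  ∫_0^2 10*x^4 dx = 64;  ∫_0^2 -8*x^3 dx = -32;
  ∫_0^2 6*x^2 dx = 16;  ∫_0^2 -8*x dx = -16.
Sum: -32 + 64 − 32 + 16 − 16 = 0.
So LHS = 0.
∫_0^2 v(x) φ(x) dx = ∫_0^2 (3*x^5 - 10*x^4 + 8*x^3) dx. Term by term:
  ∫_0^2 3*x^5 dx = 32;  ∫_0^2 -10*x^4 dx = -64;  ∫_0^2 8*x^3 dx = 32.
Sum: 32 − 64 + 32 = 0.
So RHS = -∫_0^2 v(x) φ(x) dx = 0.
LHS = RHS, so the identity holds for this particular φ. But this is necessary, not sufficient: a weak derivative must satisfy the identity for EVERY test function in C_c^∞(0, 2).
Here u is smooth, so its weak derivative equals its classical derivative u'(x) = 3*x**2 - 4*x. Since v(x) = x*(4 - 3*x) ≠ u'(x), v is NOT the weak derivative of u — the agreement for this single φ is a coincidence (the difference v − u' happens to be L²-orthogonal to this φ).


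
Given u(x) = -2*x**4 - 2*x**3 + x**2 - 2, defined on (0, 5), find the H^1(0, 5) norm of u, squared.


||u||_{H^1}^2 = 139746260/63

The H^1 norm (squared) on an interval (0, L) is
  ||u||_{H^1}^2 = ∫_0^L u(x)^2 dx + ∫_0^L u'(x)^2 dx.
Compute u'(x) = -8*x**3 - 6*x**2 + 2*x.
Then u(x)^2 = 4*x**8 + 8*x**7 - 4*x**5 + 9*x**4 + 8*x**3 - 4*x**2 + 4 and u'(x)^2 = 64*x**6 + 96*x**5 + 4*x**4 - 24*x**3 + 4*x**2.
Integrate each monomial from 0 to 5 using ∫_0^5 c·x^n dx = c·5^(n+1)/(n+1):
  ∫_0^5 u(x)^2 dx = ∫_0^5 (4*x^8 + 8*x^7 - 4*x^5 + 9*x^4 + 8*x^3 - 4*x^2 + 4) dx. Term by term:
    ∫_0^5 4*x^8 dx = 7812500/9;  ∫_0^5 8*x^7 dx = 390625;  ∫_0^5 -4*x^5 dx = -31250/3;
    ∫_0^5 9*x^4 dx = 5625;  ∫_0^5 8*x^3 dx = 1250;  ∫_0^5 -4*x^2 dx = -500/3;
    ∫_0^5 4 dx = 20.
  Sum: 7812500/9 + 390625 − 31250/3 + 5625 + 1250 − 500/3 + 20 = 11294930/9.
  ∫_0^5 u'(x)^2 dx = ∫_0^5 (64*x^6 + 96*x^5 + 4*x^4 - 24*x^3 + 4*x^2) dx. Term by term:
    ∫_0^5 64*x^6 dx = 5000000/7;  ∫_0^5 96*x^5 dx = 250000;  ∫_0^5 4*x^4 dx = 2500;
    ∫_0^5 -24*x^3 dx = -3750;  ∫_0^5 4*x^2 dx = 500/3.
  Sum: 5000000/7 + 250000 + 2500 − 3750 + 500/3 = 20227250/21.
Adding: ||u||_{H^1}^2 = 11294930/9 + 20227250/21 = 139746260/63.


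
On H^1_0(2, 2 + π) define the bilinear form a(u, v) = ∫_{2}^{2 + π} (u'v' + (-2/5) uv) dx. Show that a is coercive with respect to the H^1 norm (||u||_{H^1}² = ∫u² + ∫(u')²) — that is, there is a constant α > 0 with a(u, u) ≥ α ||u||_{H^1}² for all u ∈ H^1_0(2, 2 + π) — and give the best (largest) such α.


α = 3/10

Coercivity of a(·,·) on H^1_0(2, 2 + π) means a(u, u) ≥ α ||u||_{H^1}² for every u ∈ H^1_0.
The interval has length L = π, and Poincaré/coercivity depend only on L. Here a(u, u) = ∫(u')² + (-2/5)·∫u².
Here c = -2/5 < 0 with |c| < (π/L)² = 1, so coercivity still holds. The condition a(u,u) ≥ α||u||_{H^1}² reads (1−α)∫(u')² ≥ (α−c)∫u². Any admissible α is ≤ 1 (rapidly oscillating u have ∫u²/∫(u')² → 0), and α = 1 would force 0 ≥ (1−c)∫u², impossible since c < 1; so 1−α > 0. By the sharp Poincaré inequality on H^1_0 of an interval of length L, ∫(u')² ≥ (π/L)²∫u² with equality for the first sine mode sin(π(x−x₀)/L) (x₀ the left endpoint), so the inequality holds for all u iff (1−α)(π/L)² ≥ α − c, i.e. α ≤ ((π/L)² + c)/((π/L)² + 1) = (1 + c(L/π)²)/(1 + (L/π)²). (Direct route, valid since c ≤ 0: Poincaré gives c∫u² ≥ c(L/π)²∫(u')², so a(u,u) ≥ (1 + c(L/π)²)∫(u')², while ||u||_{H^1}² ≤ (1 + (L/π)²)∫(u')²; dividing yields the same α.) With (π/L)² = 1 and c = -2/5, the largest admissible constant is α = ((π/L)² + c)/((π/L)² + 1).
Simplifying, α = 3/10.


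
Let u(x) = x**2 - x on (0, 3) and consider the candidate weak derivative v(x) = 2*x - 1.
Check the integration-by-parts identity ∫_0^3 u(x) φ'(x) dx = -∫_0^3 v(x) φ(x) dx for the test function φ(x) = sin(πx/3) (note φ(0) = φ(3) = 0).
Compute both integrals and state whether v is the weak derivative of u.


LHS = -12/π, RHS = -12/π. Yes, v = u' weakly.

u(x) = x**2 - x, classical derivative u'(x) = 2*x - 1.
φ(x) = sin(πx/3), so φ'(x) = π*cos(π*x/3)/3.
Note φ(0) = φ(3) = 0, so the boundary term u·φ vanishes.
LHS = ∫_0^3 u(x) φ'(x) dx = ∫_0^3 (π*x^2*cos(π*x/3)/3 - π*x*cos(π*x/3)/3) dx. Term by term:
  ∫_0^3 -π*x*cos(π*x/3)/3 dx = 6/π;  ∫_0^3 π*x^2*cos(π*x/3)/3 dx = -18/π.
Sum: 6/π − 18/π = -12/π.
So LHS = -12/π.
∫_0^3 v(x) φ(x) dx = ∫_0^3 (2*x*sin(π*x/3) - sin(π*x/3)) dx. Term by term:
  ∫_0^3 -sin(π*x/3) dx = -6/π;  ∫_0^3 2*x*sin(π*x/3) dx = 18/π.
Sum: -6/π + 18/π = 12/π.
So RHS = -∫_0^3 v(x) φ(x) dx = -12/π.
LHS = RHS, so the identity holds for this test φ.
Moreover u is smooth here and v(x) = u'(x) = 2*x - 1 pointwise, so the identity holds for every test function. Hence v is the weak derivative of u.


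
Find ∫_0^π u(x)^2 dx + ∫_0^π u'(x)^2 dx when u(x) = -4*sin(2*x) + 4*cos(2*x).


||u||_{H^1(0,π)}^2 = 80*π

u'(x) = -8*sin(2*x) - 8*cos(2*x).
Expand u² and (u')² and integrate term by term on (0, π), using: for integers n ≥ 1, ∫_0^π sin²(nx) dx = ∫_0^π cos²(nx) dx = π/2; for n ≠ n', ∫_0^π sin(nx)sin(n'x) dx = ∫_0^π cos(nx)cos(n'x) dx = 0; and by product-to-sum, ∫_0^π sin(nx)cos(n'x) dx = ½∫_0^π [sin((n+n')x) + sin((n−n')x)] dx, which is 0 when n+n' is even and 2n/(n²−n'²) when n+n' is odd (it need not vanish on (0, π)).
  u² squared terms: (-4)²·∫sin(2x)² dx = 16·π/2 = 8*π;  (4)²·∫cos(2x)² dx = 16·π/2 = 8*π.
  u² cross terms: 2·(-4)·(4)·∫sin(2x)·cos(2x) dx = -32·(0) = 0.
  So ∫_0^π u² dx = 8*π + 8*π + 0 = 16*π.
  (u')² squared terms: (-8)²·∫cos(2x)² dx = 64·π/2 = 32*π;  (-8)²·∫sin(2x)² dx = 64·π/2 = 32*π.
  (u')² cross terms: 2·(-8)·(-8)·∫cos(2x)·sin(2x) dx = 128·(0) = 0.
  So ∫_0^π (u')² dx = 32*π + 32*π + 0 = 64*π.
||u||_{H^1}^2 = (16*π) + (64*π) = 80*π.


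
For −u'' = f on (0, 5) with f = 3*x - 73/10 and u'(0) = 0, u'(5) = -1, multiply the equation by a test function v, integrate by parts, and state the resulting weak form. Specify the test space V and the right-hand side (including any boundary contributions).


V = H^1(0, 5) (v unrestricted at boundary; u is determined up to an additive constant); weak form: ∫_0^5 u'v' dx = ∫_0^5 (3*x - 73/10) v dx − v(5) for all v ∈ V.

Multiply both sides by a test function v and integrate from 0 to 5:
  ∫_0^5 −u''(x) v(x) dx = ∫_0^5 f(x) v(x) dx.
Integrate the LHS by parts once:
  ∫_0^5 −u'' v dx = −[u'(x) v(x)]_0^5 + ∫_0^5 u'(x) v'(x) dx.
Thus ∫_0^5 u'(x) v'(x) dx = ∫_0^5 f(x) v(x) dx + [u'(x) v(x)]_0^5.
Choose V so that boundary terms are either known or forced to vanish.
u has inhomogeneous Neumann u'(0) = 0, u'(5) = -1. [u' v]_0^5 = (-1)·v(5) − (0)·v(0) = − v(5). Take V = H^1(0, 5); boundary term becomes part of RHS.
Weak formulation: find u (satisfying any essential BC) such that ∫_0^5 u'(x) v'(x) dx = ∫_0^5 f v dx − v(5) for all v ∈ V (Neumann data are natural BCs: they enter the RHS as boundary terms).
Substituting f(x) = 3*x - 73/10, the right-hand side is ∫_0^5 (3*x - 73/10) v dx − v(5).
Compatibility check (pure Neumann): taking v ≡ 1 ∈ V gives 0 = ∫_0^5 f dx + (-1) − (0), i.e. ∫_0^5 f dx must equal u'(0) − u'(5) = 1. Indeed ∫_0^5 (3*x - 73/10) dx = 1, so the data are compatible. The solution is then unique only up to an additive constant (fix it e.g. by requiring ∫_0^5 u dx = 0).


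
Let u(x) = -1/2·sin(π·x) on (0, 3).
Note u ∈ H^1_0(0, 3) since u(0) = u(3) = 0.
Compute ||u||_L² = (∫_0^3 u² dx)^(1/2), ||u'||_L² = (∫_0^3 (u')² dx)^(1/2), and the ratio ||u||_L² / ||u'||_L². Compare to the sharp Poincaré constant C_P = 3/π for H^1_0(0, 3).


||u||_L² / ||u'||_L² = 1/π < C_P = 3/π.

u(x) = -1/2·sin(π·x), so u'(x) = -π*cos(π*x)/2.
Writing u(x) = A·sin(kπx/L) with A = -1/2 and k = 3, use ∫_0^L sin²(kπx/L) dx = L/2 and ∫_0^L cos²(kπx/L) dx = L/2.
u² = 1/4·sin²(π·x) and (u')² = π^2/4·cos²(π·x), and each of sin², cos² integrates to L/2 = 3/2 over (0, 3).
∫_0^3 u² dx = 3/8, so ||u||_L² = sqrt(6)/4.
∫_0^3 (u')² dx = 3*π^2/8, so ||u'||_L² = sqrt(6)*π/4.
Ratio ||u||_L² / ||u'||_L² = 1/π.
Sharp Poincaré constant on H^1_0(0, 3) is C_P = L/π = 3/π, achieved by sin(π/3·x).
This is the k = 3 harmonic; the ratio L/(kπ) is strictly less than C_P = L/π, consistent with the sharp inequality ||u||_L² ≤ C_P ||u'||_L².


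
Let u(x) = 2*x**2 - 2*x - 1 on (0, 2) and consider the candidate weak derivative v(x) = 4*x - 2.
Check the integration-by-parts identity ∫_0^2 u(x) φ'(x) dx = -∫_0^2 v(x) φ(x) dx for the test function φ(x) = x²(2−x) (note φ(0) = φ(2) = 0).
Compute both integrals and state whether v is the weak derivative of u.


LHS = -56/15, RHS = -56/15. Yes, v = u' weakly.

u(x) = 2*x**2 - 2*x - 1, classical derivative u'(x) = 4*x - 2.
φ(x) = x²(2−x), so φ'(x) = x*(4 - 3*x).
Note φ(0) = φ(2) = 0, so the boundary term u·φ vanishes.
LHS = ∫_0^2 u(x) φ'(x) dx = ∫_0^2 (-6*x^4 + 14*x^3 - 5*x^2 - 4*x) dx. Term by term:
  ∫_0^2 -6*x^4 dx = -192/5;  ∫_0^2 14*x^3 dx = 56;  ∫_0^2 -5*x^2 dx = -40/3;
  ∫_0^2 -4*x dx = -8.
Sum: -192/5 + 56 − 40/3 − 8 = -56/15.
So LHS = -56/15.
∫_0^2 v(x) φ(x) dx = ∫_0^2 (-4*x^4 + 10*x^3 - 4*x^2) dx. Term by term:
  ∫_0^2 -4*x^4 dx = -128/5;  ∫_0^2 10*x^3 dx = 40;  ∫_0^2 -4*x^2 dx = -32/3.
Sum: -128/5 + 40 − 32/3 = 56/15.
So RHS = -∫_0^2 v(x) φ(x) dx = -56/15.
LHS = RHS, so the identity holds for this test φ.
Moreover u is smooth here and v(x) = u'(x) = 4*x - 2 pointwise, so the identity holds for every test function. Hence v is the weak derivative of u.


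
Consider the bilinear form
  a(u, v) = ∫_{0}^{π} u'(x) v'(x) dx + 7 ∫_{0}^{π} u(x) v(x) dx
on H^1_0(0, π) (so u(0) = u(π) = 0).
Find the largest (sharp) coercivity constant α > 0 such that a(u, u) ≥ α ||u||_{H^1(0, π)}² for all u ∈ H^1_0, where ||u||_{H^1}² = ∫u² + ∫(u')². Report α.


α = 1

Coercivity of a(·,·) on H^1_0(0, π) means a(u, u) ≥ α ||u||_{H^1}² for every u ∈ H^1_0.
The interval has length L = π, and Poincaré/coercivity depend only on L. Here a(u, u) = ∫(u')² + (7)·∫u².
Here c = 7 ≥ 1, so a(u,u) = ∫(u')² + c∫u² ≥ ∫(u')² + ∫u² = ||u||_{H^1}², i.e. α = 1 works. No larger α is possible: a(u,u) ≥ α||u||_{H^1}² means (1−α)∫(u')² ≥ (α−c)∫u², and for the modes u_n = sin(nπ(x−x₀)/L) (x₀ the left endpoint) one has ∫u_n²/∫(u_n')² = (L/(nπ))² → 0, so a(u_n,u_n)/||u_n||_{H^1}² → 1. Hence the optimal constant is α = 1.
Therefore α = 1.


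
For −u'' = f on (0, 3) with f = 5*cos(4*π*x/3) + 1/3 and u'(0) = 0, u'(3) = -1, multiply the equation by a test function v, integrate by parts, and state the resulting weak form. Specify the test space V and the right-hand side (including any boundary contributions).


V = H^1(0, 3) (v unrestricted at boundary; u is determined up to an additive constant); weak form: ∫_0^3 u'v' dx = ∫_0^3 (5*cos(4*π*x/3) + 1/3) v dx − v(3) for all v ∈ V.

Multiply both sides by a test function v and integrate from 0 to 3:
  ∫_0^3 −u''(x) v(x) dx = ∫_0^3 f(x) v(x) dx.
Integrate the LHS by parts once:
  ∫_0^3 −u'' v dx = −[u'(x) v(x)]_0^3 + ∫_0^3 u'(x) v'(x) dx.
Thus ∫_0^3 u'(x) v'(x) dx = ∫_0^3 f(x) v(x) dx + [u'(x) v(x)]_0^3.
Choose V so that boundary terms are either known or forced to vanish.
u has inhomogeneous Neumann u'(0) = 0, u'(3) = -1. [u' v]_0^3 = (-1)·v(3) − (0)·v(0) = − v(3). Take V = H^1(0, 3); boundary term becomes part of RHS.
Weak formulation: find u (satisfying any essential BC) such that ∫_0^3 u'(x) v'(x) dx = ∫_0^3 f v dx − v(3) for all v ∈ V (Neumann data are natural BCs: they enter the RHS as boundary terms).
Substituting f(x) = 5*cos(4*π*x/3) + 1/3, the right-hand side is ∫_0^3 (5*cos(4*π*x/3) + 1/3) v dx − v(3).
Compatibility check (pure Neumann): taking v ≡ 1 ∈ V gives 0 = ∫_0^3 f dx + (-1) − (0), i.e. ∫_0^3 f dx must equal u'(0) − u'(3) = 1. Indeed ∫_0^3 (5*cos(4*π*x/3) + 1/3) dx = 1, so the data are compatible. The solution is then unique only up to an additive constant (fix it e.g. by requiring ∫_0^3 u dx = 0).


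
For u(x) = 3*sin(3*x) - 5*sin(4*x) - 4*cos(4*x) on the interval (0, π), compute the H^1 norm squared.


||u||_{H^1(0,π)}^2 = 2448/7 + 787*π/2

u'(x) = 16*sin(4*x) + 9*cos(3*x) - 20*cos(4*x).
Expand u² and (u')² and integrate term by term on (0, π), using: for integers n ≥ 1, ∫_0^π sin²(nx) dx = ∫_0^π cos²(nx) dx = π/2; for n ≠ n', ∫_0^π sin(nx)sin(n'x) dx = ∫_0^π cos(nx)cos(n'x) dx = 0; and by product-to-sum, ∫_0^π sin(nx)cos(n'x) dx = ½∫_0^π [sin((n+n')x) + sin((n−n')x)] dx, which is 0 when n+n' is even and 2n/(n²−n'²) when n+n' is odd (it need not vanish on (0, π)).
  u² squared terms: (-5)²·∫sin(4x)² dx = 25·π/2 = 25*π/2;  (-4)²·∫cos(4x)² dx = 16·π/2 = 8*π;  (3)²·∫sin(3x)² dx = 9·π/2 = 9*π/2.
  u² cross terms: 2·(-5)·(-4)·∫sin(4x)·cos(4x) dx = 40·(0) = 0;  2·(-5)·(3)·∫sin(4x)·sin(3x) dx = -30·(0) = 0;  2·(-4)·(3)·∫cos(4x)·sin(3x) dx = -24·(-6/7) = 144/7.
  So ∫_0^π u² dx = 25*π/2 + 8*π + 9*π/2 + 0 + 0 + 144/7 = 144/7 + 25*π.
  (u')² squared terms: (-20)²·∫cos(4x)² dx = 400·π/2 = 200*π;  (9)²·∫cos(3x)² dx = 81·π/2 = 81*π/2;  (16)²·∫sin(4x)² dx = 256·π/2 = 128*π.
  (u')² cross terms: 2·(-20)·(9)·∫cos(4x)·cos(3x) dx = -360·(0) = 0;  2·(-20)·(16)·∫cos(4x)·sin(4x) dx = -640·(0) = 0;  2·(9)·(16)·∫cos(3x)·sin(4x) dx = 288·(8/7) = 2304/7.
  So ∫_0^π (u')² dx = 200*π + 81*π/2 + 128*π + 0 + 0 + 2304/7 = 2304/7 + 737*π/2.
||u||_{H^1}^2 = (144/7 + 25*π) + (2304/7 + 737*π/2) = 2448/7 + 787*π/2.
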